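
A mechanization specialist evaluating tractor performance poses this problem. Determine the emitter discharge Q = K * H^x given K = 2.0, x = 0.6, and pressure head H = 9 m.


Q = K * H^x
  = 2.0 * 9^0.6
  = 2.0 * 3.7372
  = 7.47 L/h


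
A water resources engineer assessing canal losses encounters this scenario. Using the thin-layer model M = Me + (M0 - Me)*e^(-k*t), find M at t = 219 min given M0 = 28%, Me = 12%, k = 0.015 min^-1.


M = Me + (M0 - Me) * e^(-k*t)
  = 12 + (28 - 12) * e^(-0.015*219)
  = 12 + 16 * e^(-3.285)
  = 12 + 16 * 0.03744
  = 12 + 0.5990
  = 12.60%


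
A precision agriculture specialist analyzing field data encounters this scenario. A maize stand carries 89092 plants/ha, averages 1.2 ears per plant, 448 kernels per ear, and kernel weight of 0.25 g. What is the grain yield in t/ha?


Y = density * ears * kernels * kw
  = 89092 * 1.2 * 448 * 0.25 g/ha
  = 11973964.80 g/ha
  = 11973.96 kg/ha = 11.97 t/ha


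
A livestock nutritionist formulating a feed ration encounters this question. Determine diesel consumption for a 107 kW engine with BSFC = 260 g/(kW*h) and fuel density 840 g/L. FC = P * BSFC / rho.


FC = P * BSFC / rho_fuel
   = 107 * 260 / 840
   = 27820 / 840
   = 33.12 L/h


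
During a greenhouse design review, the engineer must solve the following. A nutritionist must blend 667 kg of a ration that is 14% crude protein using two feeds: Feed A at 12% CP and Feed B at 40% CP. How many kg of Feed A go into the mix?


parts_A = CP_b - target = 40 - 14 = 26
parts_B = target - CP_a = 14 - 12 = 2
total_parts = 26 + 2 = 28
Feed A = 667 * 26 / 28 = 619.36 kg
Feed B = 667 * 2 / 28 = 47.64 kg

619.36 kg


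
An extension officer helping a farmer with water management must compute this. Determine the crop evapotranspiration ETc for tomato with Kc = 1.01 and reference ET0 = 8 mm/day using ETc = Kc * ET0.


ETc = Kc * ET0
    = 1.01 * 8
    = 8.08 mm/day


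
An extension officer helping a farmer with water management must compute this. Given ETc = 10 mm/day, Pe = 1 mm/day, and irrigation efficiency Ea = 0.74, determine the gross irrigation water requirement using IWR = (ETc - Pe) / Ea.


IWR = (ETc - Pe) / Ea
    = (10 - 1) / 0.74
    = 9 / 0.74
    = 12.16 mm/day


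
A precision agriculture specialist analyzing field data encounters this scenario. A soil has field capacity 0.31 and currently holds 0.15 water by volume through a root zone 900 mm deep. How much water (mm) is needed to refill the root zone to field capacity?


SMD = (FC - theta) * D
    = (0.31 - 0.15) * 900
    = 0.160 * 900
    = 144 mm


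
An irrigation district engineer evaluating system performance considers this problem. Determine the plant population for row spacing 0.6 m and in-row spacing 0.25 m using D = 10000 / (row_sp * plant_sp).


D = 10000 / (row_sp * plant_sp)
  = 10000 / (0.6 * 0.25)
  = 10000 / 0.1500
  = 66666.67 plants/ha


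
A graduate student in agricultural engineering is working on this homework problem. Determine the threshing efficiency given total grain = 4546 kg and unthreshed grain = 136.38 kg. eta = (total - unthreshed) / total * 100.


eta = (total - unthreshed) / total * 100
    = (4546 - 136.38) / 4546 * 100
    = 4409.62 / 4546 * 100
    = 97%


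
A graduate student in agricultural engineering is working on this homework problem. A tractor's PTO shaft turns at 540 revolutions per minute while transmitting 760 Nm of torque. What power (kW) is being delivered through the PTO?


P = 2*pi*n*T / 60000
  = 2*pi * 540 * 760 / 60000
  = 2578619.25 / 60000
  = 42.98 kW


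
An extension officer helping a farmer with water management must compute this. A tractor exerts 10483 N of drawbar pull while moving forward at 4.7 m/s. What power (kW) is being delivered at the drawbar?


P = F * v / 1000
  = 10483 * 4.7 / 1000
  = 49270.10 / 1000
  = 49.27 kW


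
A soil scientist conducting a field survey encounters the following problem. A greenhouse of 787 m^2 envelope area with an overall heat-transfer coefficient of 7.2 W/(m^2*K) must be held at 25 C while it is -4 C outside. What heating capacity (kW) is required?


dT = 25 - (-4) = 29 K
Q = U * A * dT
  = 7.2 * 787 * 29
  = 164325.60 W = 164.33 kW


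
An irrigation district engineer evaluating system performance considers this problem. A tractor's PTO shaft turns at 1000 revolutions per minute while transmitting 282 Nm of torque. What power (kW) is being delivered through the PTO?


P = 2*pi*n*T / 60000
  = 2*pi * 1000 * 282 / 60000
  = 1771858.26 / 60000
  = 29.53 kW


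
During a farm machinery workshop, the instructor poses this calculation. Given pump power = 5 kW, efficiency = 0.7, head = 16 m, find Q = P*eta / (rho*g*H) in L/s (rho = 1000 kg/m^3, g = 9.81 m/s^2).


Q = (P * 1000 * eta) / (rho * g * H)
  = (5 * 1000 * 0.7) / (1000 * 9.81 * 16)
  = 3500 / 156960
  = 0.02230 m^3/s = 22.30 L/s


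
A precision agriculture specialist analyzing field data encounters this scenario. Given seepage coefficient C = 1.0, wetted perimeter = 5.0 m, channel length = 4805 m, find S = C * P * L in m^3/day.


S = C * P * L
  = 1.0 * 5.0 * 4805
  = 24025 m^3/day


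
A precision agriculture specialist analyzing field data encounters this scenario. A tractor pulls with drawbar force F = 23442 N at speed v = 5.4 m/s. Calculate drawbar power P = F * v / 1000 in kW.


P = F * v / 1000
  = 23442 * 5.4 / 1000
  = 126586.80 / 1000
  = 126.59 kW


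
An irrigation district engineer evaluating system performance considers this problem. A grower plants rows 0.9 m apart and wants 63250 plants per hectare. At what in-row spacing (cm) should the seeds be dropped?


spacing = 10000 / (row_sp * density)
        = 10000 / (0.9 * 63250)
        = 10000 / 56925
        = 0.17567 m = 17.57 cm


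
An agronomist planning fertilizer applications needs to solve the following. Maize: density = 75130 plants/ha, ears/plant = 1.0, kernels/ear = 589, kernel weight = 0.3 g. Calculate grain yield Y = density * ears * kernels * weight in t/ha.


Y = density * ears * kernels * kw
  = 75130 * 1.0 * 589 * 0.3 g/ha
  = 13275471 g/ha
  = 13275.47 kg/ha = 13.28 t/ha


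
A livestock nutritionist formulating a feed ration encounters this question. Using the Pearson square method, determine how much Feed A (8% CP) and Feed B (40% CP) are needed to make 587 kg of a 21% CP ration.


parts_A = CP_b - target = 40 - 21 = 19
parts_B = target - CP_a = 21 - 8 = 13
total_parts = 19 + 13 = 32
Feed A = 587 * 19 / 32 = 348.53 kg
Feed B = 587 * 13 / 32 = 238.47 kg

348.53 kg


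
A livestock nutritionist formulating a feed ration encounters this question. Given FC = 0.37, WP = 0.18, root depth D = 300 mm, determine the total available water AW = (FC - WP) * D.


AW = (FC - WP) * D
   = (0.37 - 0.18) * 300
   = 0.19 * 300
   = 57 mm


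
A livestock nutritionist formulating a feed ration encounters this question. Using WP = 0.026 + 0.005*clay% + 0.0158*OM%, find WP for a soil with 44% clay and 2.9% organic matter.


WP = 0.026 + 0.005*44 + 0.0158*2.9
   = 0.026 + 0.2200 + 0.0458
   = 0.2918


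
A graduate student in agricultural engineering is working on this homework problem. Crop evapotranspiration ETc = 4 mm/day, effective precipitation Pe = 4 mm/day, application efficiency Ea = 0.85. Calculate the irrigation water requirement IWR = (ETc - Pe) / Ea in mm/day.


IWR = (ETc - Pe) / Ea
    = (4 - 4) / 0.85
    = 0 / 0.85
    = 0 mm/day


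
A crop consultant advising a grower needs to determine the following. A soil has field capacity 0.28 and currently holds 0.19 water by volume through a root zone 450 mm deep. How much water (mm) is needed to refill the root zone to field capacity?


SMD = (FC - theta) * D
    = (0.28 - 0.19) * 450
    = 0.090 * 450
    = 40.50 mm


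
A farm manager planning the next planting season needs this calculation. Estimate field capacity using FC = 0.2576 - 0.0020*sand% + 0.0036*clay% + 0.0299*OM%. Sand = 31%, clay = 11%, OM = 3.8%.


FC = 0.2576 - 0.0020*31 + 0.0036*11 + 0.0299*3.8
   = 0.2576 - 0.0620 + 0.0396 + 0.1136
   = 0.3488


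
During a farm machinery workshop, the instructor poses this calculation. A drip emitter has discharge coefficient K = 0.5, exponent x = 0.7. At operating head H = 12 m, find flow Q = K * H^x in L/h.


Q = K * H^x
  = 0.5 * 12^0.7
  = 0.5 * 5.6941
  = 2.85 L/h


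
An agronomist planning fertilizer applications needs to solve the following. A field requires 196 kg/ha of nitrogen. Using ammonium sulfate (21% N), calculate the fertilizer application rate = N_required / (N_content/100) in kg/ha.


Rate = N_required / (N_content / 100)
     = 196 / (21 / 100)
     = 196 / 0.21
     = 933.33 kg/ha


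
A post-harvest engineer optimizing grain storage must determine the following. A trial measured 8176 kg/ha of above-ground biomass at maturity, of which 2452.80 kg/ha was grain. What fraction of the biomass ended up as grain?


HI = grain_yield / biomass
   = 2452.80 / 8176
   = 0.30


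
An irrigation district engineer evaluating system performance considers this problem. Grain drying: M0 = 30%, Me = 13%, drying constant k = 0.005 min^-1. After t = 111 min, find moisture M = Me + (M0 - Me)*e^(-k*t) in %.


M = Me + (M0 - Me) * e^(-k*t)
  = 13 + (30 - 13) * e^(-0.005*111)
  = 13 + 17 * e^(-0.555)
  = 13 + 17 * 0.57407
  = 13 + 9.7592
  = 22.76%


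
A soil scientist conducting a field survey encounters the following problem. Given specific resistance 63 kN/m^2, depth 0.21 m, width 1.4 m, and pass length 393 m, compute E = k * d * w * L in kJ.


E = k * d * w * L
  = 63 * 0.21 * 1.4 * 393
  = 7279.15 kJ


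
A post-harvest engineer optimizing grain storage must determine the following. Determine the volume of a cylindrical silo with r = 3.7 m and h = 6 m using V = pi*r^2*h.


V = pi * r^2 * h
  = pi * 3.7^2 * 6
  = pi * 13.69 * 6
  = 258.05 m^3


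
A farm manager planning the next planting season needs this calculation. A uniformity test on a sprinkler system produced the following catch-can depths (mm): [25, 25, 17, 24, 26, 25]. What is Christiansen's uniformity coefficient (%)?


xbar = 142 / 6 = 23.667
sum|xi - xbar| = 13.333
CU = 100 * (1 - 13.333 / (6 * 23.667))
   = 100 * (1 - 0.0939)
   = 90.61%


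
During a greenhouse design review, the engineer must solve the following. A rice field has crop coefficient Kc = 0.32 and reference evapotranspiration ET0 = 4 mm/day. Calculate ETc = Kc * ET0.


ETc = Kc * ET0
    = 0.32 * 4
    = 1.28 mm/day


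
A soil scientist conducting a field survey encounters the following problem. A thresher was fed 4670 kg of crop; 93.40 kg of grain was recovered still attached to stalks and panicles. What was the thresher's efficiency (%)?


eta = (total - unthreshed) / total * 100
    = (4670 - 93.40) / 4670 * 100
    = 4576.60 / 4670 * 100
    = 98%


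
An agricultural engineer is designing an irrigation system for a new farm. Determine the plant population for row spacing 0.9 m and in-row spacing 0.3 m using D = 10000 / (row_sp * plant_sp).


D = 10000 / (row_sp * plant_sp)
  = 10000 / (0.9 * 0.3)
  = 10000 / 0.2700
  = 37037.04 plants/ha


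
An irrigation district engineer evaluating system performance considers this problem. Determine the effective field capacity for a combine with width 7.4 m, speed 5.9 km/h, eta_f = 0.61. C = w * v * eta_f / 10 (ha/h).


C = w * v * eta_f / 10
  = 7.4 * 5.9 * 0.61 / 10
  = 26.63 / 10
  = 2.66 ha/h


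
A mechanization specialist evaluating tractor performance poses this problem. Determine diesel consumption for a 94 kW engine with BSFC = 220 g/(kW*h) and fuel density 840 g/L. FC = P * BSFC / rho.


FC = P * BSFC / rho_fuel
   = 94 * 220 / 840
   = 20680 / 840
   = 24.62 L/h


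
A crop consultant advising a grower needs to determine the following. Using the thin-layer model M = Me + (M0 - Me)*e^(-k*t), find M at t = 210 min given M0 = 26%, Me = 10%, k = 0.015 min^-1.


M = Me + (M0 - Me) * e^(-k*t)
  = 10 + (26 - 10) * e^(-0.015*210)
  = 10 + 16 * e^(-3.150)
  = 10 + 16 * 0.04285
  = 10 + 0.6856
  = 10.69%


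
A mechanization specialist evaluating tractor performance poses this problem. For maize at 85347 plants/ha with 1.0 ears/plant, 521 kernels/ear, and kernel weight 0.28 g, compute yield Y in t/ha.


Y = density * ears * kernels * kw
  = 85347 * 1.0 * 521 * 0.28 g/ha
  = 12450420.36 g/ha
  = 12450.42 kg/ha = 12.45 t/ha


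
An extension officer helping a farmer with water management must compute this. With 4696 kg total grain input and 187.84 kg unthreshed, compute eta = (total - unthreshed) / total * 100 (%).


eta = (total - unthreshed) / total * 100
    = (4696 - 187.84) / 4696 * 100
    = 4508.16 / 4696 * 100
    = 96%


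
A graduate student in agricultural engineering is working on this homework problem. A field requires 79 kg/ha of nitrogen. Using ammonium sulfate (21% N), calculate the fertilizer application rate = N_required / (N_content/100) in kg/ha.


Rate = N_required / (N_content / 100)
     = 79 / (21 / 100)
     = 79 / 0.21
     = 376.19 kg/ha


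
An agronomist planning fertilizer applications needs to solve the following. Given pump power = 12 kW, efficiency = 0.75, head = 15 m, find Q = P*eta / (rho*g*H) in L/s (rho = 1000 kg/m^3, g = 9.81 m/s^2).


Q = (P * 1000 * eta) / (rho * g * H)
  = (12 * 1000 * 0.75) / (1000 * 9.81 * 15)
  = 9000 / 147150
  = 0.06116 m^3/s = 61.16 L/s


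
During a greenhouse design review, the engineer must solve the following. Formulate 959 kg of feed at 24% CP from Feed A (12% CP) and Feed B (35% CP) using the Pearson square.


parts_A = CP_b - target = 35 - 24 = 11
parts_B = target - CP_a = 24 - 12 = 12
total_parts = 11 + 12 = 23
Feed A = 959 * 11 / 23 = 458.65 kg
Feed B = 959 * 12 / 23 = 500.35 kg

458.65 kg


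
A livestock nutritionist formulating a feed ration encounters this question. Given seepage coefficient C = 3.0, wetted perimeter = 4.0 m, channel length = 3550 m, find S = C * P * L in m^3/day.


S = C * P * L
  = 3.0 * 4.0 * 3550
  = 42600 m^3/day


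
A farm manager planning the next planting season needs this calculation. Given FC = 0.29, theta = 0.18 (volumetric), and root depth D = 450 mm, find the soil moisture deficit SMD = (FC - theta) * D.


SMD = (FC - theta) * D
    = (0.29 - 0.18) * 450
    = 0.110 * 450
    = 49.50 mm


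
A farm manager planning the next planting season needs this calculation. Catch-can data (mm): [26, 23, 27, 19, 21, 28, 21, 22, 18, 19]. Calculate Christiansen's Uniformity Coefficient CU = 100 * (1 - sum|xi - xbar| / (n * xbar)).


xbar = 224 / 10 = 22.400
sum|xi - xbar| = 28.800
CU = 100 * (1 - 28.800 / (10 * 22.400))
   = 100 * (1 - 0.1286)
   = 87.14%


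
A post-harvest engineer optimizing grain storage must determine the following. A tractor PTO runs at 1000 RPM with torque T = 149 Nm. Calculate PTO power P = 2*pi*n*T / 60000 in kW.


P = 2*pi*n*T / 60000
  = 2*pi * 1000 * 149 / 60000
  = 936194.61 / 60000
  = 15.60 kW


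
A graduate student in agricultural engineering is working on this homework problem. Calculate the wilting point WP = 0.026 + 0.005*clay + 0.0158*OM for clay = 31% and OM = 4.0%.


WP = 0.026 + 0.005*31 + 0.0158*4.0
   = 0.026 + 0.1550 + 0.0632
   = 0.2442


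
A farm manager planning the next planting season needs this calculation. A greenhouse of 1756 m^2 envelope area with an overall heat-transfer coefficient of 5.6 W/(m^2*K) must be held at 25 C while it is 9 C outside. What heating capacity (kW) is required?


dT = 25 - (9) = 16 K
Q = U * A * dT
  = 5.6 * 1756 * 16
  = 157337.60 W = 157.34 kW


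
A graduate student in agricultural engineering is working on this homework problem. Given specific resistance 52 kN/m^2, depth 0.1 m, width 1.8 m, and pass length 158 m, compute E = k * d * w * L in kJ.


E = k * d * w * L
  = 52 * 0.1 * 1.8 * 158
  = 1478.88 kJ


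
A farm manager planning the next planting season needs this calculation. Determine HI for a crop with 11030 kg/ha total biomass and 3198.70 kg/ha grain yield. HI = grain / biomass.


HI = grain_yield / biomass
   = 3198.70 / 11030
   = 0.29


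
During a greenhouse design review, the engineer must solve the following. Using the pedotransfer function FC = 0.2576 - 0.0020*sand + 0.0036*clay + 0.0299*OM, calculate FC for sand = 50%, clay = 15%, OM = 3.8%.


FC = 0.2576 - 0.0020*50 + 0.0036*15 + 0.0299*3.8
   = 0.2576 - 0.1000 + 0.0540 + 0.1136
   = 0.3252


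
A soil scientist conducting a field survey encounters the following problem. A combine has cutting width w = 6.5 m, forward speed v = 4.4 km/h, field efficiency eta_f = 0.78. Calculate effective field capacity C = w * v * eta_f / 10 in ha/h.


C = w * v * eta_f / 10
  = 6.5 * 4.4 * 0.78 / 10
  = 22.31 / 10
  = 2.23 ha/h


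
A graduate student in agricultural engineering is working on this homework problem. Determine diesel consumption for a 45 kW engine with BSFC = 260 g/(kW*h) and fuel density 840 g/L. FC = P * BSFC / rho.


FC = P * BSFC / rho_fuel
   = 45 * 260 / 840
   = 11700 / 840
   = 13.93 L/h


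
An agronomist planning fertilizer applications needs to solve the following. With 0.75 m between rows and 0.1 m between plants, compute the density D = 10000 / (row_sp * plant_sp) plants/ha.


D = 10000 / (row_sp * plant_sp)
  = 10000 / (0.75 * 0.1)
  = 10000 / 0.0750
  = 133333.33 plants/ha


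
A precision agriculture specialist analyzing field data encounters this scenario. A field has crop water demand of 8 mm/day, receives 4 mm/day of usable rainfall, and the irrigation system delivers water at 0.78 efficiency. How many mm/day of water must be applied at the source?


IWR = (ETc - Pe) / Ea
    = (8 - 4) / 0.78
    = 4 / 0.78
    = 5.13 mm/day


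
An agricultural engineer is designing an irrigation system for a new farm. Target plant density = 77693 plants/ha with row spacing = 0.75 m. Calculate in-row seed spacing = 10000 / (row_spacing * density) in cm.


spacing = 10000 / (row_sp * density)
        = 10000 / (0.75 * 77693)
        = 10000 / 58269.75
        = 0.17162 m = 17.16 cm


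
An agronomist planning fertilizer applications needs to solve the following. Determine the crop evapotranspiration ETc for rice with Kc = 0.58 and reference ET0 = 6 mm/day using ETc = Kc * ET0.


ETc = Kc * ET0
    = 0.58 * 6
    = 3.48 mm/day


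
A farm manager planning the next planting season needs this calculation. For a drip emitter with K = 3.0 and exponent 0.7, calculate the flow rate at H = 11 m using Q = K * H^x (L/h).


Q = K * H^x
  = 3.0 * 11^0.7
  = 3.0 * 5.3577
  = 16.07 L/h


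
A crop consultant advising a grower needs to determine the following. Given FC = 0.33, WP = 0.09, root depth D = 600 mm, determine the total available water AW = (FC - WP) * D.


AW = (FC - WP) * D
   = (0.33 - 0.09) * 600
   = 0.24 * 600
   = 144 mm


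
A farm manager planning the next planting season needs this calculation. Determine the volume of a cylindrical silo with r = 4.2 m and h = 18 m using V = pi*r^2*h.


V = pi * r^2 * h
  = pi * 4.2^2 * 18
  = pi * 17.64 * 18
  = 997.52 m^3


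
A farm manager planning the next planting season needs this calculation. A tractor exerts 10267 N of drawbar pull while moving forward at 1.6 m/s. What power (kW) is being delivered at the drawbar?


P = F * v / 1000
  = 10267 * 1.6 / 1000
  = 16427.20 / 1000
  = 16.43 kW


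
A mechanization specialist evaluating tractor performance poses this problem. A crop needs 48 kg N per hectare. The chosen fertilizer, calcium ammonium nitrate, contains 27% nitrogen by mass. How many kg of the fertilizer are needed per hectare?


Rate = N_required / (N_content / 100)
     = 48 / (27 / 100)
     = 48 / 0.27
     = 177.78 kg/ha


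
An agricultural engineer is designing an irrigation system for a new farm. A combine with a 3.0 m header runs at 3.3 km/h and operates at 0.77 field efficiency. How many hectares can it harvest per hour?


C = w * v * eta_f / 10
  = 3.0 * 3.3 * 0.77 / 10
  = 7.62 / 10
  = 0.76 ha/h


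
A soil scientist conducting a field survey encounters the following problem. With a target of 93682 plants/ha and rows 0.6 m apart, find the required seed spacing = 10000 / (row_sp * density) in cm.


spacing = 10000 / (row_sp * density)
        = 10000 / (0.6 * 93682)
        = 10000 / 56209.20
        = 0.17791 m = 17.79 cm


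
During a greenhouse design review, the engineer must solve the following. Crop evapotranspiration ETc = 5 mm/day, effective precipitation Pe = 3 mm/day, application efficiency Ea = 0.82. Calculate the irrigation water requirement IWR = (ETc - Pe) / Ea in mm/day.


IWR = (ETc - Pe) / Ea
    = (5 - 3) / 0.82
    = 2 / 0.82
    = 2.44 mm/day


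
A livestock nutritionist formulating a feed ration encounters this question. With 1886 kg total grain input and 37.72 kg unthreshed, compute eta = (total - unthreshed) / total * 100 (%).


eta = (total - unthreshed) / total * 100
    = (1886 - 37.72) / 1886 * 100
    = 1848.28 / 1886 * 100
    = 98%


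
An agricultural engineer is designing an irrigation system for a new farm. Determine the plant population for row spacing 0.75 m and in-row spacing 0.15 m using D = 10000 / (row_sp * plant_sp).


D = 10000 / (row_sp * plant_sp)
  = 10000 / (0.75 * 0.15)
  = 10000 / 0.1125
  = 88888.89 plants/ha


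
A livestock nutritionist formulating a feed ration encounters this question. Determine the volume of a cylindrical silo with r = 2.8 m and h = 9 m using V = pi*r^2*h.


V = pi * r^2 * h
  = pi * 2.8^2 * 9
  = pi * 7.84 * 9
  = 221.67 m^3


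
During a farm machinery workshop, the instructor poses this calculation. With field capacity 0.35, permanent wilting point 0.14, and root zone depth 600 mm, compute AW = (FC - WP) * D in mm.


AW = (FC - WP) * D
   = (0.35 - 0.14) * 600
   = 0.21 * 600
   = 126 mm


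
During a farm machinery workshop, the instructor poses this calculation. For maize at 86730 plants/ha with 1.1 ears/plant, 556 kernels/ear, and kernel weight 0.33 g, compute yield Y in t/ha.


Y = density * ears * kernels * kw
  = 86730 * 1.1 * 556 * 0.33 g/ha
  = 17504542.44 g/ha
  = 17504.54 kg/ha = 17.50 t/ha


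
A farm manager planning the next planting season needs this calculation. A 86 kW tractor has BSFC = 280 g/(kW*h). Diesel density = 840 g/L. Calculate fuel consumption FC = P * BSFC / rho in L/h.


FC = P * BSFC / rho_fuel
   = 86 * 280 / 840
   = 24080 / 840
   = 28.67 L/h


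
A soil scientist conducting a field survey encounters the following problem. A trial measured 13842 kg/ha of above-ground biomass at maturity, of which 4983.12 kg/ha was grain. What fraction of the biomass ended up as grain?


HI = grain_yield / biomass
   = 4983.12 / 13842
   = 0.36


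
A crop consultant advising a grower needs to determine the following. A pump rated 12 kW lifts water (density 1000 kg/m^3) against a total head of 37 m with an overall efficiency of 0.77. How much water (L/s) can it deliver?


Q = (P * 1000 * eta) / (rho * g * H)
  = (12 * 1000 * 0.77) / (1000 * 9.81 * 37)
  = 9240 / 362970
  = 0.02546 m^3/s = 25.46 L/s


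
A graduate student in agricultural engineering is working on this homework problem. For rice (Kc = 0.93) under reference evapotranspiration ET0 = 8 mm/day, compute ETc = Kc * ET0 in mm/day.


ETc = Kc * ET0
    = 0.93 * 8
    = 7.44 mm/day


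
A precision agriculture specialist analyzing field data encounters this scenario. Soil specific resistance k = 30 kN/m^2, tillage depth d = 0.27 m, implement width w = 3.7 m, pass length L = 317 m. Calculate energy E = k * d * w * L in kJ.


E = k * d * w * L
  = 30 * 0.27 * 3.7 * 317
  = 9500.49 kJ


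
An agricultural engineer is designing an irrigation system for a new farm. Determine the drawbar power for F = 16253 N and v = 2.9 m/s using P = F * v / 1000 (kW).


P = F * v / 1000
  = 16253 * 2.9 / 1000
  = 47133.70 / 1000
  = 47.13 kW


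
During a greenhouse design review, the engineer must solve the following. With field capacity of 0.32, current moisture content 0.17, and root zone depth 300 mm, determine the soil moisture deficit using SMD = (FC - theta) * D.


SMD = (FC - theta) * D
    = (0.32 - 0.17) * 300
    = 0.150 * 300
    = 45 mm


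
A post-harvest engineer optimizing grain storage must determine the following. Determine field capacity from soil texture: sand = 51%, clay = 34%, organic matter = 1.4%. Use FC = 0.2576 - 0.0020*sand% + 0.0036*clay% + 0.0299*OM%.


FC = 0.2576 - 0.0020*51 + 0.0036*34 + 0.0299*1.4
   = 0.2576 - 0.1020 + 0.1224 + 0.0419
   = 0.3199


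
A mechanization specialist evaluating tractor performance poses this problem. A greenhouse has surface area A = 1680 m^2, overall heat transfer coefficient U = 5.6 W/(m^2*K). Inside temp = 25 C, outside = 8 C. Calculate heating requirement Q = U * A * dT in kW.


dT = 25 - (8) = 17 K
Q = U * A * dT
  = 5.6 * 1680 * 17
  = 159936 W = 159.94 kW


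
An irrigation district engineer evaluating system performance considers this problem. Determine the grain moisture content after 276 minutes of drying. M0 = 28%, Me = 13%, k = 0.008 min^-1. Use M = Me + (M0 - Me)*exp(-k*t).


M = Me + (M0 - Me) * e^(-k*t)
  = 13 + (28 - 13) * e^(-0.008*276)
  = 13 + 15 * e^(-2.208)
  = 13 + 15 * 0.10992
  = 13 + 1.6488
  = 14.65%


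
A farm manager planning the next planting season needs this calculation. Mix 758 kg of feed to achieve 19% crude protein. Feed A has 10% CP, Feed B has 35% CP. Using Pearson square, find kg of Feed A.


parts_A = CP_b - target = 35 - 19 = 16
parts_B = target - CP_a = 19 - 10 = 9
total_parts = 16 + 9 = 25
Feed A = 758 * 16 / 25 = 485.12 kg
Feed B = 758 * 9 / 25 = 272.88 kg

485.12 kg


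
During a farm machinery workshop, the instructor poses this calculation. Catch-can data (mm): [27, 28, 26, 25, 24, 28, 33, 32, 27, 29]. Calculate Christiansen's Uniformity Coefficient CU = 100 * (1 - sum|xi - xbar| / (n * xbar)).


xbar = 279 / 10 = 27.900
sum|xi - xbar| = 21
CU = 100 * (1 - 21 / (10 * 27.900))
   = 100 * (1 - 0.0753)
   = 92.47%


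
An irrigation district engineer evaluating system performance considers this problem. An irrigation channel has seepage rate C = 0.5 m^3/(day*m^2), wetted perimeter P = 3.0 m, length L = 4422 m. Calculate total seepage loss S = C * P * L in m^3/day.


S = C * P * L
  = 0.5 * 3.0 * 4422
  = 6633 m^3/day


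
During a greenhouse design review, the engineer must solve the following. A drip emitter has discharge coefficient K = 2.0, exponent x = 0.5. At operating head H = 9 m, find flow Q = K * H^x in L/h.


Q = K * H^x
  = 2.0 * 9^0.5
  = 2.0 * 3
  = 6 L/h


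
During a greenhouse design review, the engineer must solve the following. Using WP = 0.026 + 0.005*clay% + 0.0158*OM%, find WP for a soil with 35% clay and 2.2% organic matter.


WP = 0.026 + 0.005*35 + 0.0158*2.2
   = 0.026 + 0.1750 + 0.0348
   = 0.2358


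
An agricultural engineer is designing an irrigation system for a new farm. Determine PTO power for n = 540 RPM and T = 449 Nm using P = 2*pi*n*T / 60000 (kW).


P = 2*pi*n*T / 60000
  = 2*pi * 540 * 449 / 60000
  = 1523421.11 / 60000
  = 25.39 kW


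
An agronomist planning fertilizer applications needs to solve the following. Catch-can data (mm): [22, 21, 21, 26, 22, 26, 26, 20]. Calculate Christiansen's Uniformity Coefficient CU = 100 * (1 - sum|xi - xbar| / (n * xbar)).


xbar = 184 / 8 = 23
sum|xi - xbar| = 18
CU = 100 * (1 - 18 / (8 * 23))
   = 100 * (1 - 0.0978)
   = 90.22%


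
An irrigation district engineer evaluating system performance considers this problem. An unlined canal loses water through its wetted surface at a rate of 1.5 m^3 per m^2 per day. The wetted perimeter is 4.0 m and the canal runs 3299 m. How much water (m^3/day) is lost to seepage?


S = C * P * L
  = 1.5 * 4.0 * 3299
  = 19794 m^3/day


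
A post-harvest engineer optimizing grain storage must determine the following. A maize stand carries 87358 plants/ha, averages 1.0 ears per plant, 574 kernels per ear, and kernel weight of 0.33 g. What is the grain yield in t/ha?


Y = density * ears * kernels * kw
  = 87358 * 1.0 * 574 * 0.33 g/ha
  = 16547352.36 g/ha
  = 16547.35 kg/ha = 16.55 t/ha


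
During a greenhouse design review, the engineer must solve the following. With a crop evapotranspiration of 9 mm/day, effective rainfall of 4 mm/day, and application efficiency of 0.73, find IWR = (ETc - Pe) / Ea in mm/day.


IWR = (ETc - Pe) / Ea
    = (9 - 4) / 0.73
    = 5 / 0.73
    = 6.85 mm/day


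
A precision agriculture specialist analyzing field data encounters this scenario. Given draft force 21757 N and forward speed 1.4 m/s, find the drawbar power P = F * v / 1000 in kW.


P = F * v / 1000
  = 21757 * 1.4 / 1000
  = 30459.80 / 1000
  = 30.46 kW


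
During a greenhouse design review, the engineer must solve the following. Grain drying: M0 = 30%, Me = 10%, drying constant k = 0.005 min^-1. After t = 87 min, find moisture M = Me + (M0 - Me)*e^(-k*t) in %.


M = Me + (M0 - Me) * e^(-k*t)
  = 10 + (30 - 10) * e^(-0.005*87)
  = 10 + 20 * e^(-0.435)
  = 10 + 20 * 0.64726
  = 10 + 12.9453
  = 22.95%


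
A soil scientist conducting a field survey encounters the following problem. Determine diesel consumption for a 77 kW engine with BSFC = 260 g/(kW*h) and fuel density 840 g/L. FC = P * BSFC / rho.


FC = P * BSFC / rho_fuel
   = 77 * 260 / 840
   = 20020 / 840
   = 23.83 L/h


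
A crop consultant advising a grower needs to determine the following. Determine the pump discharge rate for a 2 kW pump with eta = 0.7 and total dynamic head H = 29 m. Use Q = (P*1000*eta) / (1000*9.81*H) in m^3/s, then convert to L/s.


Q = (P * 1000 * eta) / (rho * g * H)
  = (2 * 1000 * 0.7) / (1000 * 9.81 * 29)
  = 1400 / 284490
  = 0.00492 m^3/s = 4.92 L/s


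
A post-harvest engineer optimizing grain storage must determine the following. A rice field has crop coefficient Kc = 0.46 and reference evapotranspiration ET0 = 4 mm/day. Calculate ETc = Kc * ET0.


ETc = Kc * ET0
    = 0.46 * 4
    = 1.84 mm/day


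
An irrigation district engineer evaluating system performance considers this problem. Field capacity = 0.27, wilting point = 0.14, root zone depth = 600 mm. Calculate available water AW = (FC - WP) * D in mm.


AW = (FC - WP) * D
   = (0.27 - 0.14) * 600
   = 0.13 * 600
   = 78 mm


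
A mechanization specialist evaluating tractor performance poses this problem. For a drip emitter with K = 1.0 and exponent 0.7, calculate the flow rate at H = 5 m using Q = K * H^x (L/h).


Q = K * H^x
  = 1.0 * 5^0.7
  = 1.0 * 3.0852
  = 3.09 L/h


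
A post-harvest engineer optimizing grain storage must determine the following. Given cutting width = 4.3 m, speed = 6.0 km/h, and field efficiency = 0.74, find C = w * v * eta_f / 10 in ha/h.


C = w * v * eta_f / 10
  = 4.3 * 6.0 * 0.74 / 10
  = 19.09 / 10
  = 1.91 ha/h


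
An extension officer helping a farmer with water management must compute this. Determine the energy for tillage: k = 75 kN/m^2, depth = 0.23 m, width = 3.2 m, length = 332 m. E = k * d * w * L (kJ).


E = k * d * w * L
  = 75 * 0.23 * 3.2 * 332
  = 18326.40 kJ


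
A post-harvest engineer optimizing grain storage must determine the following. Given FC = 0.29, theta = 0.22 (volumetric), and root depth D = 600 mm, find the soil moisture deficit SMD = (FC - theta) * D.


SMD = (FC - theta) * D
    = (0.29 - 0.22) * 600
    = 0.070 * 600
    = 42 mm


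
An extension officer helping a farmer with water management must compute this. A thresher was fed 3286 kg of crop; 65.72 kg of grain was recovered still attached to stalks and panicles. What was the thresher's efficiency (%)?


eta = (total - unthreshed) / total * 100
    = (3286 - 65.72) / 3286 * 100
    = 3220.28 / 3286 * 100
    = 98%


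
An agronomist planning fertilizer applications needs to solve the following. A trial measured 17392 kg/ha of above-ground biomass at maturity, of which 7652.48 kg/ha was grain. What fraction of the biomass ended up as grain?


HI = grain_yield / biomass
   = 7652.48 / 17392
   = 0.44


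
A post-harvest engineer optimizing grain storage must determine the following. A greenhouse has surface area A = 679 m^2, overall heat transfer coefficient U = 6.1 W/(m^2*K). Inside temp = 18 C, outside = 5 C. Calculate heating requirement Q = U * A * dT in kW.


dT = 18 - (5) = 13 K
Q = U * A * dT
  = 6.1 * 679 * 13
  = 53844.70 W = 53.84 kW


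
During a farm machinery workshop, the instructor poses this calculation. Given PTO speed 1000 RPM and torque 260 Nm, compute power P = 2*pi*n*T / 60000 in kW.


P = 2*pi*n*T / 60000
  = 2*pi * 1000 * 260 / 60000
  = 1633628.18 / 60000
  = 27.23 kW


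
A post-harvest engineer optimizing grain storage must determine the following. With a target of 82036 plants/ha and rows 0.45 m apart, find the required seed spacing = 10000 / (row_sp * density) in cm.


spacing = 10000 / (row_sp * density)
        = 10000 / (0.45 * 82036)
        = 10000 / 36916.20
        = 0.27088 m = 27.09 cm


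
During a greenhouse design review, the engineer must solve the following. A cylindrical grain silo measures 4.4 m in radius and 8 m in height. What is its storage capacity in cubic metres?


V = pi * r^2 * h
  = pi * 4.4^2 * 8
  = pi * 19.36 * 8
  = 486.57 m^3


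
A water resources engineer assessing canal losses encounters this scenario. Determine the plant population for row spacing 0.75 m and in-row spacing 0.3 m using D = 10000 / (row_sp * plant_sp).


D = 10000 / (row_sp * plant_sp)
  = 10000 / (0.75 * 0.3)
  = 10000 / 0.2250
  = 44444.44 plants/ha


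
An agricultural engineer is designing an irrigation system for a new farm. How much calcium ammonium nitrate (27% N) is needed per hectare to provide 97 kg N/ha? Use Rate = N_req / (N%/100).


Rate = N_required / (N_content / 100)
     = 97 / (27 / 100)
     = 97 / 0.27
     = 359.26 kg/ha


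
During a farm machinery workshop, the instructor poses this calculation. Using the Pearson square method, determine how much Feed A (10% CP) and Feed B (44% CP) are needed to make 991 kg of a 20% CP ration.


parts_A = CP_b - target = 44 - 20 = 24
parts_B = target - CP_a = 20 - 10 = 10
total_parts = 24 + 10 = 34
Feed A = 991 * 24 / 34 = 699.53 kg
Feed B = 991 * 10 / 34 = 291.47 kg

699.53 kg


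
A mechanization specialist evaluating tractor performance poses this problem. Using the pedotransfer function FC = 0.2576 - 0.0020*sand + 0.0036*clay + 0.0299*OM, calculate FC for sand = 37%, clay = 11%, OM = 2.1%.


FC = 0.2576 - 0.0020*37 + 0.0036*11 + 0.0299*2.1
   = 0.2576 - 0.0740 + 0.0396 + 0.0628
   = 0.2860


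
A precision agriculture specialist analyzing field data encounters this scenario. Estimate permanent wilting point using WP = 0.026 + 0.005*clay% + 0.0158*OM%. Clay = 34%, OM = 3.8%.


WP = 0.026 + 0.005*34 + 0.0158*3.8
   = 0.026 + 0.1700 + 0.0600
   = 0.2560


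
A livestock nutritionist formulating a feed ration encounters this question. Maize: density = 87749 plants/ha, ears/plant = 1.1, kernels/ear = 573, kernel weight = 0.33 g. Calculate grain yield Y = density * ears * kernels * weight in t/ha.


Y = density * ears * kernels * kw
  = 87749 * 1.1 * 573 * 0.33 g/ha
  = 18251704.25 g/ha
  = 18251.70 kg/ha = 18.25 t/ha


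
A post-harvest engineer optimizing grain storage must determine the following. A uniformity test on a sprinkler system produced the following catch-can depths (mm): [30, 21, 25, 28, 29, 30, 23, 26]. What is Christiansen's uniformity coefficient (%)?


xbar = 212 / 8 = 26.500
sum|xi - xbar| = 22
CU = 100 * (1 - 22 / (8 * 26.500))
   = 100 * (1 - 0.1038)
   = 89.62%


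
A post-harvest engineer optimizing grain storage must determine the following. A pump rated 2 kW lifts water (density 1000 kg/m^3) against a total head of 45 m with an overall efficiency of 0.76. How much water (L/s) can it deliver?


Q = (P * 1000 * eta) / (rho * g * H)
  = (2 * 1000 * 0.76) / (1000 * 9.81 * 45)
  = 1520 / 441450
  = 0.00344 m^3/s = 3.44 L/s


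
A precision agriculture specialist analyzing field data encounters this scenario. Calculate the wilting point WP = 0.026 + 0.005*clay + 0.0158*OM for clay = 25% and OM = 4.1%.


WP = 0.026 + 0.005*25 + 0.0158*4.1
   = 0.026 + 0.1250 + 0.0648
   = 0.2158


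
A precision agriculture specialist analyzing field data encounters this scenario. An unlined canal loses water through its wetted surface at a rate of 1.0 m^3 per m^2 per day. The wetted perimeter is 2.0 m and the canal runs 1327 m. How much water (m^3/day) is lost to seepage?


S = C * P * L
  = 1.0 * 2.0 * 1327
  = 2654 m^3/day


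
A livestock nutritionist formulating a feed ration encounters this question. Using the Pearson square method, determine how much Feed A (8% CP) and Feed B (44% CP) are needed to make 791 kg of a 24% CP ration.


parts_A = CP_b - target = 44 - 24 = 20
parts_B = target - CP_a = 24 - 8 = 16
total_parts = 20 + 16 = 36
Feed A = 791 * 20 / 36 = 439.44 kg
Feed B = 791 * 16 / 36 = 351.56 kg

439.44 kg


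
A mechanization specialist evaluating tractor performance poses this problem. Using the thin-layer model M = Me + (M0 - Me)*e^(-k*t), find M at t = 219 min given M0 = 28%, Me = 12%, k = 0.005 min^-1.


M = Me + (M0 - Me) * e^(-k*t)
  = 12 + (28 - 12) * e^(-0.005*219)
  = 12 + 16 * e^(-1.095)
  = 12 + 16 * 0.33454
  = 12 + 5.3526
  = 17.35%


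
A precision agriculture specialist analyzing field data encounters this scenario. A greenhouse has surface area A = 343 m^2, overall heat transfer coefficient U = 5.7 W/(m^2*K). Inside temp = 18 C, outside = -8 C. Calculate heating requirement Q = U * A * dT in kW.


dT = 18 - (-8) = 26 K
Q = U * A * dT
  = 5.7 * 343 * 26
  = 50832.60 W = 50.83 kW


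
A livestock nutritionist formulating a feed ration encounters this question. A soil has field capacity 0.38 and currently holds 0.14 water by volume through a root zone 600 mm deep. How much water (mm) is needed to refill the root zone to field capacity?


SMD = (FC - theta) * D
    = (0.38 - 0.14) * 600
    = 0.240 * 600
    = 144 mm


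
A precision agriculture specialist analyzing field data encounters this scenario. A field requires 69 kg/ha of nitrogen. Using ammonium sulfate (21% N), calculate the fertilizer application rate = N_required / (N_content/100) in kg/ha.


Rate = N_required / (N_content / 100)
     = 69 / (21 / 100)
     = 69 / 0.21
     = 328.57 kg/ha


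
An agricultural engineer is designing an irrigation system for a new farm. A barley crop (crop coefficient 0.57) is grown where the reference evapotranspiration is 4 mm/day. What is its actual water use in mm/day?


ETc = Kc * ET0
    = 0.57 * 4
    = 2.28 mm/day


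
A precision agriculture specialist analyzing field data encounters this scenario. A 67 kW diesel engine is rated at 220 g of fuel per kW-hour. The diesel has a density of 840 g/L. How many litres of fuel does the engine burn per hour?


FC = P * BSFC / rho_fuel
   = 67 * 220 / 840
   = 14740 / 840
   = 17.55 L/h


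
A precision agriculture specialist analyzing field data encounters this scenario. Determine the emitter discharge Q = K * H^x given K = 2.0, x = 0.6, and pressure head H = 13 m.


Q = K * H^x
  = 2.0 * 13^0.6
  = 2.0 * 4.6598
  = 9.32 L/h


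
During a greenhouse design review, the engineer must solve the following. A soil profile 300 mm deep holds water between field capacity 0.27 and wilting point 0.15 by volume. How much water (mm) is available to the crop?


AW = (FC - WP) * D
   = (0.27 - 0.15) * 300
   = 0.12 * 300
   = 36 mm


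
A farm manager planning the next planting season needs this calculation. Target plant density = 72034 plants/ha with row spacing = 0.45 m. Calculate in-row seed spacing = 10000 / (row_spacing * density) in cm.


spacing = 10000 / (row_sp * density)
        = 10000 / (0.45 * 72034)
        = 10000 / 32415.30
        = 0.30850 m = 30.85 cm
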